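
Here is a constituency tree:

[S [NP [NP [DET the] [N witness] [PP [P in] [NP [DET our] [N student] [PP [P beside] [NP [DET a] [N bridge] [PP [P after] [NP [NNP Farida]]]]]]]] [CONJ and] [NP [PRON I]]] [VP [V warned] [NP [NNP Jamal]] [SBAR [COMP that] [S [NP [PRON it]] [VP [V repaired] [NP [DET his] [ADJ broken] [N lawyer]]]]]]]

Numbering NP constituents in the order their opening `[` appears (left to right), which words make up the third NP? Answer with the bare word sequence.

The NP opening brackets appear, in order, over: "the witness in our student beside a bridge after Farida and I"; "the witness in our student beside a bridge after Farida"; "our student beside a bridge after Farida"; "a bridge after Farida"; "Farida"; "I"; "Jamal"; "it"; "his broken lawyer". The third one spans "our student beside a bridge after Farida".

our student beside a bridge after Farida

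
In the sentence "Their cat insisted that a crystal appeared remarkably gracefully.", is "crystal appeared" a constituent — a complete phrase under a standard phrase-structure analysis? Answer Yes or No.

No

"crystal" belongs to the noun phrase "a crystal" while "appeared" belongs to the verb phrase "appeared remarkably gracefully"; a span that runs across that boundary is not a single phrase.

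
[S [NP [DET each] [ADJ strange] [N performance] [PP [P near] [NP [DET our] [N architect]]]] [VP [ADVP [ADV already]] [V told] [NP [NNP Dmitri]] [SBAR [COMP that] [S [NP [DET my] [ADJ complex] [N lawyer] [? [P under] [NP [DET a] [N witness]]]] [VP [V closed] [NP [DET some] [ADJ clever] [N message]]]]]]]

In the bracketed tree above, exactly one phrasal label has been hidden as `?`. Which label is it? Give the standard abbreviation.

PP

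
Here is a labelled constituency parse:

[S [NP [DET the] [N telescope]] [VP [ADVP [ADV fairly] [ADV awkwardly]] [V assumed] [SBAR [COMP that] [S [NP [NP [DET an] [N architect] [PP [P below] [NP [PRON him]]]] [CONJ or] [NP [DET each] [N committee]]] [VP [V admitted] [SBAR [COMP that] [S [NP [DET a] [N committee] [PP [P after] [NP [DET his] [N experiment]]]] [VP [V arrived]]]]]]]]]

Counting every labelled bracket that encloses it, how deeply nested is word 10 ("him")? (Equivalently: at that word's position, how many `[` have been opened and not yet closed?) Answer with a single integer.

Path from the root down to the word: S → VP → SBAR → S → NP → NP → PP → NP → PRON. That is 9 enclosing brackets.

9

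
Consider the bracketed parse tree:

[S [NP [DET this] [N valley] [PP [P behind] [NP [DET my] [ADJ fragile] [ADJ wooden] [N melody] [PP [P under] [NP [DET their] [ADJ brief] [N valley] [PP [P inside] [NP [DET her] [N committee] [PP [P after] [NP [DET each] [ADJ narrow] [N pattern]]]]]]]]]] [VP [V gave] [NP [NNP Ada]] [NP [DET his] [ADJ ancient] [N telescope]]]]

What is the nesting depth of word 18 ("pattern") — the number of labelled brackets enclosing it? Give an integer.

11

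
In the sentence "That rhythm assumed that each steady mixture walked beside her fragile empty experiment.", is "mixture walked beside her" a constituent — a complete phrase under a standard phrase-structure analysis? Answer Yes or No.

The sequence begins inside the noun phrase "each steady mixture" and ends inside the verb phrase "walked beside her fragile empty experiment"; it crosses a phrase boundary, so no single node in the tree spans exactly those words.

No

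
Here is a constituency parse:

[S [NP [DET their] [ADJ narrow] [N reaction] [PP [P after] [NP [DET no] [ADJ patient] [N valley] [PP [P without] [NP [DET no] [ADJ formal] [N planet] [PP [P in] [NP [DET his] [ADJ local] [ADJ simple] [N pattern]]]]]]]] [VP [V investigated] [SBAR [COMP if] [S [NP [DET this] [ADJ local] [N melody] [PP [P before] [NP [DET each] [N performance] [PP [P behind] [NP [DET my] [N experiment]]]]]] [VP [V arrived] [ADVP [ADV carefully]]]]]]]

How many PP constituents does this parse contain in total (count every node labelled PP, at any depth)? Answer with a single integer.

5

Scanning left to right, an opening `[PP` appears at word positions 4, 8, 12, 22, 25 — 5 in total.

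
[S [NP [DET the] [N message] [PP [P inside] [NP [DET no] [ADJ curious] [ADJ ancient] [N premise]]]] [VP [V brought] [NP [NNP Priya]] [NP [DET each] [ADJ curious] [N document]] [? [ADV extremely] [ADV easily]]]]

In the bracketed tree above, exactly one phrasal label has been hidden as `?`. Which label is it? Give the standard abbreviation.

ADVP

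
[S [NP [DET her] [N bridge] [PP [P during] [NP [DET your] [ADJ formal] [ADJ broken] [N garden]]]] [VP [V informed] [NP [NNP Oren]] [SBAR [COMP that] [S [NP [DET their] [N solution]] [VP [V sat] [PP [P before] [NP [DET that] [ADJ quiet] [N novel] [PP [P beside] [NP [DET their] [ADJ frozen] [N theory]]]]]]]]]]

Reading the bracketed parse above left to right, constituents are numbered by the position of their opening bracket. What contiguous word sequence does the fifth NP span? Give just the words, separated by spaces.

that quiet novel beside their frozen theory

The NP opening brackets appear, in order, over: "her bridge during your formal broken garden"; "your formal broken garden"; "Oren"; "their solution"; "that quiet novel beside their frozen theory"; "their frozen theory". The fifth one spans "that quiet novel beside their frozen theory".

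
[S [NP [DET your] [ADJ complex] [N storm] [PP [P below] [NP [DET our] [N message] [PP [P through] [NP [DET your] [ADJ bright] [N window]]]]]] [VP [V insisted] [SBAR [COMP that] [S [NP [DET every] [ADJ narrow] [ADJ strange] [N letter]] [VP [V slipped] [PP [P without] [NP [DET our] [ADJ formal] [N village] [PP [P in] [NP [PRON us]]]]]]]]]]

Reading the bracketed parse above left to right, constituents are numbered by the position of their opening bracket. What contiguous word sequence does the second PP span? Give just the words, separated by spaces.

through your bright window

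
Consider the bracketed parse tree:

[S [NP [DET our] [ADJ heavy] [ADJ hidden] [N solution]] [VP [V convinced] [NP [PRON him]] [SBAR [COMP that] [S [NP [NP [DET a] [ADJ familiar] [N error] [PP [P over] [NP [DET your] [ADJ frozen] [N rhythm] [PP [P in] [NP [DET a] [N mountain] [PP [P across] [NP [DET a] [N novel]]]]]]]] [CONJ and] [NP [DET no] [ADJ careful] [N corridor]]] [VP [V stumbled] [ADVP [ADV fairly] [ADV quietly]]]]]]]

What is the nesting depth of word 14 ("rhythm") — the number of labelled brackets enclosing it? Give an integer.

9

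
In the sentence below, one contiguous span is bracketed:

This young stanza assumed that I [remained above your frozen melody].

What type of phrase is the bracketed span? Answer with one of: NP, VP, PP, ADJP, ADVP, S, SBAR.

VP

The span is built around the verb "remained" — a verb phrase (VP).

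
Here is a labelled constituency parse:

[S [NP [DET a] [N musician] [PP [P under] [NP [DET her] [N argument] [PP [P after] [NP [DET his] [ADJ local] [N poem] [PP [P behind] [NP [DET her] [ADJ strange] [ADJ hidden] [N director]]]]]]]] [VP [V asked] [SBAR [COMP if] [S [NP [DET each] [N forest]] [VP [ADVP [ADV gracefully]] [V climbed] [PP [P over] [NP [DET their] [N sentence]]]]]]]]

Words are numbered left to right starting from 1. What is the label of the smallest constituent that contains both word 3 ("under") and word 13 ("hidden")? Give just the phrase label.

PP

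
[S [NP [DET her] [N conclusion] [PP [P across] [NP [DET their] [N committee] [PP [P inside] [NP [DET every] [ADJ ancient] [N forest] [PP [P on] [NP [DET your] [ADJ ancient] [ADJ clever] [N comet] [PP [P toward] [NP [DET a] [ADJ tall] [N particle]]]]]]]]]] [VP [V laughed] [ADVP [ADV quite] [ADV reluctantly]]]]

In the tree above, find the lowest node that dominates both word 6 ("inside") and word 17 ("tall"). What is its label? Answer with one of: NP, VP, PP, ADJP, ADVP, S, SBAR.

PP

Word 6 lies under S → NP → PP → NP → PP → P; word 17 lies under S → NP → PP → NP → PP → NP → PP → NP → PP → NP → ADJ. The lowest shared node is the PP.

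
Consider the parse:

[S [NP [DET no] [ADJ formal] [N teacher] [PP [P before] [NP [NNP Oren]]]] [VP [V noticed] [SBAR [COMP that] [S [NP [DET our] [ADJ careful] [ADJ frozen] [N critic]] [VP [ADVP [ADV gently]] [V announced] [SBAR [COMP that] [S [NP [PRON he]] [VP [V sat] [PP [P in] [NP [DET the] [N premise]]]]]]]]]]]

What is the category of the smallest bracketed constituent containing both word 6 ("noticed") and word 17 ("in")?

The smallest bracket enclosing both words is [VP noticed that our careful frozen critic gently announced that he sat in the premise], so the label is VP.

VP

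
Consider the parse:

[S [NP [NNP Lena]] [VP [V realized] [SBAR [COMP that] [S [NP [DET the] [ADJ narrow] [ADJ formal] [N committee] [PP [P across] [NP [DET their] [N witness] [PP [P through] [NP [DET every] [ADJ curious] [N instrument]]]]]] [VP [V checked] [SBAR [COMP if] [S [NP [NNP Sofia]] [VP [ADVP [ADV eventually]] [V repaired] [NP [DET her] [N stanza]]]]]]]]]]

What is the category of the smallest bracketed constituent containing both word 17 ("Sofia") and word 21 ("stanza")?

S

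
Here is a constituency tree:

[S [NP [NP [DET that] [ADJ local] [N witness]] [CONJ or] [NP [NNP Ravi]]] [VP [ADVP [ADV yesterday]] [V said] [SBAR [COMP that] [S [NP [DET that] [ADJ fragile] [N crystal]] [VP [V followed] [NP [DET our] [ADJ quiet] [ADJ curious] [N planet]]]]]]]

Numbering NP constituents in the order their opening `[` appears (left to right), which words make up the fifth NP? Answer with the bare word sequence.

our quiet curious planet

The NP opening brackets appear, in order, over: "that local witness or Ravi"; "that local witness"; "Ravi"; "that fragile crystal"; "our quiet curious planet". The fifth one spans "our quiet curious planet".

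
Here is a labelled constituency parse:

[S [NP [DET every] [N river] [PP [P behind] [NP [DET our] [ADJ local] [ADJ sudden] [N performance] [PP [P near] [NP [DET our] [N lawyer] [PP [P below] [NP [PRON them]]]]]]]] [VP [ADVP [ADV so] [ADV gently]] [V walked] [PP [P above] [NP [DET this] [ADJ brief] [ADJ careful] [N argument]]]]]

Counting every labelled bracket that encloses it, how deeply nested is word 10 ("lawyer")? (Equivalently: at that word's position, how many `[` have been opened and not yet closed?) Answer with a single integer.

7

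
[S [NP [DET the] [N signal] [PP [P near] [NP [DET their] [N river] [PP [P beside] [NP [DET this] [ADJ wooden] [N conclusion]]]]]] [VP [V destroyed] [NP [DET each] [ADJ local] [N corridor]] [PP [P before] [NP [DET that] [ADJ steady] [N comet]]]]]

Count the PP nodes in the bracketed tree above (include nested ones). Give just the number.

3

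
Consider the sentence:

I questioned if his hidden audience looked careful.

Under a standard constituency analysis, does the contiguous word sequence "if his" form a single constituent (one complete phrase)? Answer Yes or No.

The smallest constituent containing the whole sequence is the subordinate clause [SBAR if his hidden audience looked careful], but the sequence is only part of it — it straddles the boundary between complementizer "if" and clause "his hidden audience looked careful".

No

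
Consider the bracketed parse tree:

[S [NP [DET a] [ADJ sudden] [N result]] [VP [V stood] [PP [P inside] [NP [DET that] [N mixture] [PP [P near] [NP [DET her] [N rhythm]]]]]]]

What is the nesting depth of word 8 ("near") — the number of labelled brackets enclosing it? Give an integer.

Path from the root down to the word: S → VP → PP → NP → PP → P. That is 6 enclosing brackets.

6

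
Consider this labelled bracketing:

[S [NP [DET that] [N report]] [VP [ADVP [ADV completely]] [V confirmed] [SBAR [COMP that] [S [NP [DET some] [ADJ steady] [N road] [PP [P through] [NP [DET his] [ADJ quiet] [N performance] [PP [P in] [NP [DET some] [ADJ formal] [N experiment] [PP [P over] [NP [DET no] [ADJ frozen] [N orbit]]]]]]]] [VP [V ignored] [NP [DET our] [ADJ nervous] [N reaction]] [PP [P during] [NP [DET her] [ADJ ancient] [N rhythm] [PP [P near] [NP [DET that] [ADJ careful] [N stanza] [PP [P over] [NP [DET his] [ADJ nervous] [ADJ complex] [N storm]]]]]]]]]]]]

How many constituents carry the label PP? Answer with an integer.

Listing each PP by its span: [PP through his quiet performance in some formal experiment over no frozen orbit]; [PP in some formal experiment over no frozen orbit]; [PP over no frozen orbit]; [PP during her ancient rhythm near that careful stanza over his nervous complex storm]; [PP near that careful stanza over his nervous complex storm]; [PP over his nervous complex storm] — that makes 6.

6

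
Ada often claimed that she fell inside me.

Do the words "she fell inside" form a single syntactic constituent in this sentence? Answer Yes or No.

No

The smallest constituent containing the whole sequence is the clause [S she fell inside me], but the sequence is only part of it — it straddles the boundary between noun phrase "she" and verb phrase "fell inside me".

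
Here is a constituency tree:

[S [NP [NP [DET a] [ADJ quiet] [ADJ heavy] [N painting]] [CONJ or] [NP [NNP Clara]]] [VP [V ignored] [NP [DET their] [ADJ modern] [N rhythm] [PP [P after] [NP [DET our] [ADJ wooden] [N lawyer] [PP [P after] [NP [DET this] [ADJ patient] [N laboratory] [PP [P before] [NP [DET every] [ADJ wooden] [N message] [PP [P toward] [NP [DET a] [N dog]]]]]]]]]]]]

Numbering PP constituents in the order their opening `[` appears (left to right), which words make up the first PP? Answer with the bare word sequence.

In left-to-right order the PP constituents are "after our wooden lawyer after this patient laboratory before every wooden message toward a dog"; "after this patient laboratory before every wooden message toward a dog"; "before every wooden message toward a dog"; "toward a dog". Number 1 is "after our wooden lawyer after this patient laboratory before every wooden message toward a dog".

after our wooden lawyer after this patient laboratory before every wooden message toward a dog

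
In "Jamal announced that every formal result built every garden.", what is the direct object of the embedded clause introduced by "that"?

every garden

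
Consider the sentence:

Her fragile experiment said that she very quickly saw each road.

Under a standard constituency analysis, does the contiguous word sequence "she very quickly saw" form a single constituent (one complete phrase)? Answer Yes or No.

No

The smallest constituent containing the whole sequence is the clause [S she very quickly saw each road], but the sequence is only part of it — it straddles the boundary between noun phrase "she" and verb phrase "very quickly saw each road".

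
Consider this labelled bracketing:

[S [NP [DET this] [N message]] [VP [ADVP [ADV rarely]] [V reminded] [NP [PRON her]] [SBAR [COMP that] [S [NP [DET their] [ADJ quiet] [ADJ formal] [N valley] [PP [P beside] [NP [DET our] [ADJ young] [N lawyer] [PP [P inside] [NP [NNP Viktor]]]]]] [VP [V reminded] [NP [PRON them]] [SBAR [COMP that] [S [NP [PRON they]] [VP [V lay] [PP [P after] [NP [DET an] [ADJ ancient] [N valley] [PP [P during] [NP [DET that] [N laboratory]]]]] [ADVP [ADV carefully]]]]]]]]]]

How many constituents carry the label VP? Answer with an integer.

3

The VP constituents are: [VP rarely reminded her that their quiet formal valley beside our young lawyer inside Viktor reminded them that they lay after an ancient valley during that laboratory carefully]; [VP reminded them that they lay after an ancient valley during that laboratory carefully]; [VP lay after an ancient valley during that laboratory carefully]. Total: 3.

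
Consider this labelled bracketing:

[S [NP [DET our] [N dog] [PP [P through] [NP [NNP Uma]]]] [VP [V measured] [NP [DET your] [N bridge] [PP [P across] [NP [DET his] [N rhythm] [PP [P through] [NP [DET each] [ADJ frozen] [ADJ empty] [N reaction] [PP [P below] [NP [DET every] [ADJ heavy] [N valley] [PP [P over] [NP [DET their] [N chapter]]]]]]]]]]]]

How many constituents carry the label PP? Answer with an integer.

The PP constituents are: [PP through Uma]; [PP across his rhythm through each frozen empty reaction below every heavy valley over their chapter]; [PP through each frozen empty reaction below every heavy valley over their chapter]; [PP below every heavy valley over their chapter]; [PP over their chapter]. Total: 5.

5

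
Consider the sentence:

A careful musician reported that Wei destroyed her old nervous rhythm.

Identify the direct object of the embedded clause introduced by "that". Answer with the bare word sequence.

her old nervous rhythm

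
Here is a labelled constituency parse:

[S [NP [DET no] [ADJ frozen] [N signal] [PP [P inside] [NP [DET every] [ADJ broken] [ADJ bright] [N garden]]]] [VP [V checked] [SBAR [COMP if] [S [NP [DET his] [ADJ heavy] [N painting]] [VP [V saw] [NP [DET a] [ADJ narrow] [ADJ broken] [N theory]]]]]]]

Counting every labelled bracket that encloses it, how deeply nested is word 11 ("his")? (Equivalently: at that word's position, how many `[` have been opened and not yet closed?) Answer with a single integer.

Path from the root down to the word: S → VP → SBAR → S → NP → DET. That is 6 enclosing brackets.

6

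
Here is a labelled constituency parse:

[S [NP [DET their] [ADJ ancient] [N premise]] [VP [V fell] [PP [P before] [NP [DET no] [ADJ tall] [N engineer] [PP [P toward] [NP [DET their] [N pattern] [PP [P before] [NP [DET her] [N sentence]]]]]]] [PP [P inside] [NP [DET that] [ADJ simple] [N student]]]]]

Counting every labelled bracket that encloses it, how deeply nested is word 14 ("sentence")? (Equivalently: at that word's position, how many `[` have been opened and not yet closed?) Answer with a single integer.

9

The word sits inside N, which is inside NP, inside PP, inside NP, inside PP, inside NP, inside PP, inside VP, inside S — 9 brackets in all.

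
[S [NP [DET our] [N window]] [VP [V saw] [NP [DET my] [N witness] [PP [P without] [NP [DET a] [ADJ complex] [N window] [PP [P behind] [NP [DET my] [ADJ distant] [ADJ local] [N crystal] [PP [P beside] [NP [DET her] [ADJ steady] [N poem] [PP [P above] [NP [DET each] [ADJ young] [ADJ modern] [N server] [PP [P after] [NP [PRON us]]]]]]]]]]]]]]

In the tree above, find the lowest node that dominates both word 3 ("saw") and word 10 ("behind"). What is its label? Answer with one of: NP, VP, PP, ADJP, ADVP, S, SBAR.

VP

The smallest bracket enclosing both words is [VP saw my witness without a complex window behind my distant local crystal beside her steady poem above each young modern server after us], so the label is VP.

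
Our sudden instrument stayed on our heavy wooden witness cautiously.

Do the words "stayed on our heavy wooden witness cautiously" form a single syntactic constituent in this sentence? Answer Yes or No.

Yes

These words form the whole verb phrase headed by "stayed", so yes — one constituent.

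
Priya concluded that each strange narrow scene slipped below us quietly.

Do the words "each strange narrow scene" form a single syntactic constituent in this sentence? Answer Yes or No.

The sequence corresponds to a single NP node — the noun phrase "each strange narrow scene".

Yes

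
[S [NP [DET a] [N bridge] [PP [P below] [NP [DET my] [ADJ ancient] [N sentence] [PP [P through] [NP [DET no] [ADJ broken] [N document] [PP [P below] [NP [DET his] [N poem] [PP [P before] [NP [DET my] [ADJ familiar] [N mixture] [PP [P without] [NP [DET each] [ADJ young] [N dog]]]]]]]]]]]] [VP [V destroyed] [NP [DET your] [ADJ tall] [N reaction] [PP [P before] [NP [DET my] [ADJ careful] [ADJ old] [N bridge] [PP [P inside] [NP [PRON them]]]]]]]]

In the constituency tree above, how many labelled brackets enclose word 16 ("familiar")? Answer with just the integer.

Path from the root down to the word: S → NP → PP → NP → PP → NP → PP → NP → PP → NP → ADJ. That is 11 enclosing brackets.

11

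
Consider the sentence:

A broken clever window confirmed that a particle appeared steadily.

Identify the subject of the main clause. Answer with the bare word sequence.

a broken clever window

In the main clause the verb is "confirmed"; the NP preceding it, "a broken clever window", is the subject.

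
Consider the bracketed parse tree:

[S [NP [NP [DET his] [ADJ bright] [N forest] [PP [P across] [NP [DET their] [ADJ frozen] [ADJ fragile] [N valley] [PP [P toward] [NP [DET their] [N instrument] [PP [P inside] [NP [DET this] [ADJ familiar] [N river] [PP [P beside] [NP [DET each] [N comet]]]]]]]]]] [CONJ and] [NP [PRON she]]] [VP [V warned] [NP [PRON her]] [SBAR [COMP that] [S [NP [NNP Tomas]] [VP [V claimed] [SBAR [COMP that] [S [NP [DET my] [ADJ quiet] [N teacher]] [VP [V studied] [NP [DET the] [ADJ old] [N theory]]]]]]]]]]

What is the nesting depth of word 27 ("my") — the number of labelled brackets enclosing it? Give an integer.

9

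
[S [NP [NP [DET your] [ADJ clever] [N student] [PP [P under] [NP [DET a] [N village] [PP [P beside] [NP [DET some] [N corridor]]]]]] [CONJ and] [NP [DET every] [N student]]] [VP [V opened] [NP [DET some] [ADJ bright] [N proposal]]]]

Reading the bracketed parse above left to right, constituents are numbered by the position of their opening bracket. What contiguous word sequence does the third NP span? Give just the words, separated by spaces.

The NP opening brackets appear, in order, over: "your clever student under a village beside some corridor and every student"; "your clever student under a village beside some corridor"; "a village beside some corridor"; "some corridor"; "every student"; "some bright proposal". The third one spans "a village beside some corridor".

a village beside some corridor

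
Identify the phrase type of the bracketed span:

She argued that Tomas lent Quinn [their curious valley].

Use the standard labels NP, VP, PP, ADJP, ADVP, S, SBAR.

"valley" is the head of the bracketed span, so the span is a noun phrase: NP.

NP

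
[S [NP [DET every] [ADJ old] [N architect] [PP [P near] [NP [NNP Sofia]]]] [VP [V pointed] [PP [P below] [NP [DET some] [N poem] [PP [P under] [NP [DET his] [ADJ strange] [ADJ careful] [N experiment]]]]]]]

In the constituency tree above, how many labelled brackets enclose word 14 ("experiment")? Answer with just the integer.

7

Path from the root down to the word: S → VP → PP → NP → PP → NP → N. That is 7 enclosing brackets.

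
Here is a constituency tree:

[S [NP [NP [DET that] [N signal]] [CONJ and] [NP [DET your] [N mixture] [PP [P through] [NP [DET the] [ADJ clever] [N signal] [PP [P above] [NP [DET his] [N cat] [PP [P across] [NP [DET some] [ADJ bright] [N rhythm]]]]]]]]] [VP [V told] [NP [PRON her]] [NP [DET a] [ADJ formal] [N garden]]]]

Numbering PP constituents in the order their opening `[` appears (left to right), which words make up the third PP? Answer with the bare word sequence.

across some bright rhythm

In left-to-right order the PP constituents are "through the clever signal above his cat across some bright rhythm"; "above his cat across some bright rhythm"; "across some bright rhythm". Number 3 is "across some bright rhythm".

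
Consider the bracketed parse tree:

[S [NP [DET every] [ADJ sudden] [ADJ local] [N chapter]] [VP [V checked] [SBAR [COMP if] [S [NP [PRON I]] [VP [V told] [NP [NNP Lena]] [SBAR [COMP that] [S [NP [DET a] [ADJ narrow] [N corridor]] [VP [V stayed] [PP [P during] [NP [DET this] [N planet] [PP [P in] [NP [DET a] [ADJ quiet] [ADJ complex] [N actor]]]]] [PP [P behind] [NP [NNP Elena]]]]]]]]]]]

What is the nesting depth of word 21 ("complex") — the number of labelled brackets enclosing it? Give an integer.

13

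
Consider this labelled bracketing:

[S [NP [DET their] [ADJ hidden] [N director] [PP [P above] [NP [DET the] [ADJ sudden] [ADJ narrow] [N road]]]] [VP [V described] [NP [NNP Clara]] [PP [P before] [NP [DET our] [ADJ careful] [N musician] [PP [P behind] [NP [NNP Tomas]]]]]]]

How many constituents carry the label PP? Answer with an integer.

3

The PP constituents are: [PP above the sudden narrow road]; [PP before our careful musician behind Tomas]; [PP behind Tomas]. Total: 3.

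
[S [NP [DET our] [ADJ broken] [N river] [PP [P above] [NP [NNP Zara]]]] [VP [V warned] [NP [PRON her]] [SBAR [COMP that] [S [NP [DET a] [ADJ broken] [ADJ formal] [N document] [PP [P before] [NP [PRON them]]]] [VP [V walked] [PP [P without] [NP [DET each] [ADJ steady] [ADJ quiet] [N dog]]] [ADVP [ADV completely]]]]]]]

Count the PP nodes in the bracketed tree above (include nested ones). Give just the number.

3

Scanning left to right, an opening `[PP` appears at word positions 4, 13, 16 — 3 in total.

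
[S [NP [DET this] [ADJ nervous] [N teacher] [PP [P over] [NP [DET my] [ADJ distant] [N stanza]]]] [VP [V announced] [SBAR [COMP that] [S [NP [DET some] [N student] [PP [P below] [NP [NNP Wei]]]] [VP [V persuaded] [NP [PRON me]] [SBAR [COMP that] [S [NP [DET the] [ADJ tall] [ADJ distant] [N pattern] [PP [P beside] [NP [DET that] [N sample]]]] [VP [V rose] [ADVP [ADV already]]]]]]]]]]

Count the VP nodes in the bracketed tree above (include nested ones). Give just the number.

Listing each VP by its span: [VP announced that some student below Wei persuaded me that the tall distant pattern beside that sample rose already]; [VP persuaded me that the tall distant pattern beside that sample rose already]; [VP rose already] — that makes 3.

3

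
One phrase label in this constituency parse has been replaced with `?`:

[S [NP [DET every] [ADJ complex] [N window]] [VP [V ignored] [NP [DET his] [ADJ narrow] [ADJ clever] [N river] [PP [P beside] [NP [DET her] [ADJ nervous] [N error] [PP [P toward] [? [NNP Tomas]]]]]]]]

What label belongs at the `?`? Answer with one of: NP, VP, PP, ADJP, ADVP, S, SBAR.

NP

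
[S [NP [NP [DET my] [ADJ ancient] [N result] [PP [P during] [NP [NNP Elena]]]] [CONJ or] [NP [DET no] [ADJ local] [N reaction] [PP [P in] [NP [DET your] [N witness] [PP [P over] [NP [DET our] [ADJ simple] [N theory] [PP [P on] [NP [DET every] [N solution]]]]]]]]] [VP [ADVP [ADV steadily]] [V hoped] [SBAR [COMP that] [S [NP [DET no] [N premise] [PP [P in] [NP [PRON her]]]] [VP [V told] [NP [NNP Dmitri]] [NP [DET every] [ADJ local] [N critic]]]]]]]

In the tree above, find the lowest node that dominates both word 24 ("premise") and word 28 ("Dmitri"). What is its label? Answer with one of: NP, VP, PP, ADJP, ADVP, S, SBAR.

S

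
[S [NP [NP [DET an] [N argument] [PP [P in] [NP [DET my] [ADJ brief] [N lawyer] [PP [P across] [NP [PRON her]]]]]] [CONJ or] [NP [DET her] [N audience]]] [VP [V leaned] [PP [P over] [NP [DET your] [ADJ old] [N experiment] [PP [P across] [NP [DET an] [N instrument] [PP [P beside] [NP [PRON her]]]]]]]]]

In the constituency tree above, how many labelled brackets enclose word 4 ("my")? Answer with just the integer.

6

The word sits inside DET, which is inside NP, inside PP, inside NP, inside NP, inside S — 6 brackets in all.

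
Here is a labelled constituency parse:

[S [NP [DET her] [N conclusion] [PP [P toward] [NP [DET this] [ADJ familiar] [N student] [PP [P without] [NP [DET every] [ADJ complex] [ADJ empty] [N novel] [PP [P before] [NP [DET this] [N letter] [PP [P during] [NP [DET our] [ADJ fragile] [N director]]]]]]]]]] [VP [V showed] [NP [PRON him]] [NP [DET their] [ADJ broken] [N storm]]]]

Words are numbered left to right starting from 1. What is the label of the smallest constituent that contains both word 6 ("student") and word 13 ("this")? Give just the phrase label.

NP

Both words fall inside [NP this familiar student without every complex empty novel before this letter during our fragile director] (words 4–18), and no smaller constituent contains them both. Label: NP.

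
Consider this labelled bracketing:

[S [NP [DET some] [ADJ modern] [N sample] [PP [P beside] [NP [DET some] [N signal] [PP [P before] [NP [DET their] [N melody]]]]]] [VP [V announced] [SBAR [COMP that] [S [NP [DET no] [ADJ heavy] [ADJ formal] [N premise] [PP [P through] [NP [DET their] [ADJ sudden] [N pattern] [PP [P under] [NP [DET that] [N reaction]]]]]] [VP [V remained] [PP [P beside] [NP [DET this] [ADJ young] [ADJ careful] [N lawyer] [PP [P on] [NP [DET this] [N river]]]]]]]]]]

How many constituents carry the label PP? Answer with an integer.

6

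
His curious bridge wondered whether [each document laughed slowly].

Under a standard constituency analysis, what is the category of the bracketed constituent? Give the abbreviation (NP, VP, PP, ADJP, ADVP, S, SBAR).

S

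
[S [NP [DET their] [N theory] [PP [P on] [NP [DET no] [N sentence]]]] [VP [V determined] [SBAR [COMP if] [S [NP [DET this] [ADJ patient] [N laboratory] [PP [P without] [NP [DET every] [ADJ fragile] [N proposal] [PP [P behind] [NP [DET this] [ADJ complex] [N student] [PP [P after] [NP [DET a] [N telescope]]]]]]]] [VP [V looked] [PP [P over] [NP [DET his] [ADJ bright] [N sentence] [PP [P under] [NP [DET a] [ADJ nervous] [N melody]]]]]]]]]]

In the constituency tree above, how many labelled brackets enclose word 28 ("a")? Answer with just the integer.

10

The word sits inside DET, which is inside NP, inside PP, inside NP, inside PP, inside VP, inside S, inside SBAR, inside VP, inside S — 10 brackets in all.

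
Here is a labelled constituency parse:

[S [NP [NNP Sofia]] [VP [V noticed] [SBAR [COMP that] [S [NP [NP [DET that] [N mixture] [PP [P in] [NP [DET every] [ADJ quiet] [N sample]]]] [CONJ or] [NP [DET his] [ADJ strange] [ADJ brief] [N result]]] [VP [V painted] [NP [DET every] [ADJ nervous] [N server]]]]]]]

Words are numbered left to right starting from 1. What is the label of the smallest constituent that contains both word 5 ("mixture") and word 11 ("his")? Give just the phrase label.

NP

Word 5 lies under S → VP → SBAR → S → NP → NP → N; word 11 lies under S → VP → SBAR → S → NP → NP → DET. The lowest shared node is the NP.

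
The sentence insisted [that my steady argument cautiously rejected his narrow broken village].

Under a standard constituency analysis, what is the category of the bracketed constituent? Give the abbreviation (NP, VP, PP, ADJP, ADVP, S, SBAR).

"that" is the head of the bracketed span, so the span is a subordinate clause: SBAR.

SBAR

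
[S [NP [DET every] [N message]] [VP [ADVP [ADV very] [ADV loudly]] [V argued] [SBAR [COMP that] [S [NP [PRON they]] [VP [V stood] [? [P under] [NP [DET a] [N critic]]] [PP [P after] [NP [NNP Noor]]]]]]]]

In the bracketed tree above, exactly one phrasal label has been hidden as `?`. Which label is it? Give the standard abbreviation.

PP

The `?` node immediately contains: P 'under', NP. That is the internal structure of a prepositional phrase, so the label is PP.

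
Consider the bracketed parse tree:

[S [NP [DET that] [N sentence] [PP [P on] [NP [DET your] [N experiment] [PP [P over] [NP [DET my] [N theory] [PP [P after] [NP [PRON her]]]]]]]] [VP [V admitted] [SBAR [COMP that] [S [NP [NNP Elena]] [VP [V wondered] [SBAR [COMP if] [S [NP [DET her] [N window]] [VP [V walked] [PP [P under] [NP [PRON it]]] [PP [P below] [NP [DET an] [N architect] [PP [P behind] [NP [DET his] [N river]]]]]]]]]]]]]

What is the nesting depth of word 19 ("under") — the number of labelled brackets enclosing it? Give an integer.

10

The word sits inside P, which is inside PP, inside VP, inside S, inside SBAR, inside VP, inside S, inside SBAR, inside VP, inside S — 10 brackets in all.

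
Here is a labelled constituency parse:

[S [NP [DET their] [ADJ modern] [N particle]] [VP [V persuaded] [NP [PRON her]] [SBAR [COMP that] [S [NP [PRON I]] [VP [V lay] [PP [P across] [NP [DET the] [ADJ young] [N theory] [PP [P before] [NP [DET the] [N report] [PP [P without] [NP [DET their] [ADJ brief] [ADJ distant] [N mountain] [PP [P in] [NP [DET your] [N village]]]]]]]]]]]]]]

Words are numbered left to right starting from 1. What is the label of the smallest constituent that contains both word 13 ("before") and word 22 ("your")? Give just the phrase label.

Both words fall inside [PP before the report without their brief distant mountain in your village] (words 13–23), and no smaller constituent contains them both. Label: PP.

PP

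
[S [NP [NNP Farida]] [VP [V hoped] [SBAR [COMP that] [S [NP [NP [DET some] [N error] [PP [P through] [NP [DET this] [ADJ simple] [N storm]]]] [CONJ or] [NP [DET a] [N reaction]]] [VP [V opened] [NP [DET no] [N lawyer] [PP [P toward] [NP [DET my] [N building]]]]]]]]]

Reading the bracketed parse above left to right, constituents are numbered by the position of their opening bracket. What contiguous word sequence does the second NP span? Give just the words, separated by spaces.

some error through this simple storm or a reaction

Opening `[NP` markers occur at word positions 1, 4, 4, 7, 11, 14, 17; the second of these opens the constituent [NP some error through this simple storm or a reaction].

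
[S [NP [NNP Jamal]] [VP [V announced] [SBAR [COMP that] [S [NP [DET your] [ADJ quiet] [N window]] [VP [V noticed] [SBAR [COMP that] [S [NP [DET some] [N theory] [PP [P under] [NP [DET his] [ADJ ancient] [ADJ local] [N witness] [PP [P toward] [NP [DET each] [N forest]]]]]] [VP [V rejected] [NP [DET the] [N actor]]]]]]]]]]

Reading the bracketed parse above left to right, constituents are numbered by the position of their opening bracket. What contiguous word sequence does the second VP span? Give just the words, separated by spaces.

noticed that some theory under his ancient local witness toward each forest rejected the actor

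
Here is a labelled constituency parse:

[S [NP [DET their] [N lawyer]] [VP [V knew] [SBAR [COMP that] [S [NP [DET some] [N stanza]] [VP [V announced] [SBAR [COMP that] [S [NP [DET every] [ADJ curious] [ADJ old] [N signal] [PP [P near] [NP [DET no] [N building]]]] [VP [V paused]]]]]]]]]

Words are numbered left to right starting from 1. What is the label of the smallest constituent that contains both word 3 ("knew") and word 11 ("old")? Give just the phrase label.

VP

Both words fall inside [VP knew that some stanza announced that every curious old signal near no building paused] (words 3–16), and no smaller constituent contains them both. Label: VP.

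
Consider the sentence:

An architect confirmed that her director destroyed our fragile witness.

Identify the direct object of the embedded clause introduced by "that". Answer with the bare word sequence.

our fragile witness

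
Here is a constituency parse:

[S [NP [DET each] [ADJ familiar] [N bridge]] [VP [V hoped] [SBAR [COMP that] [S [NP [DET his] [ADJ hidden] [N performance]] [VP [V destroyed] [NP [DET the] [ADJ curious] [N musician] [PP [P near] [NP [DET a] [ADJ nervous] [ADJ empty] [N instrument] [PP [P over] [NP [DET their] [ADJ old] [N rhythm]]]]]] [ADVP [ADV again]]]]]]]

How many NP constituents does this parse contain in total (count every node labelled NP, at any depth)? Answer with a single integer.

The NP constituents are: [NP each familiar bridge]; [NP his hidden performance]; [NP the curious musician near a nervous empty instrument over their old rhythm]; [NP a nervous empty instrument over their old rhythm]; [NP their old rhythm]. Total: 5.

5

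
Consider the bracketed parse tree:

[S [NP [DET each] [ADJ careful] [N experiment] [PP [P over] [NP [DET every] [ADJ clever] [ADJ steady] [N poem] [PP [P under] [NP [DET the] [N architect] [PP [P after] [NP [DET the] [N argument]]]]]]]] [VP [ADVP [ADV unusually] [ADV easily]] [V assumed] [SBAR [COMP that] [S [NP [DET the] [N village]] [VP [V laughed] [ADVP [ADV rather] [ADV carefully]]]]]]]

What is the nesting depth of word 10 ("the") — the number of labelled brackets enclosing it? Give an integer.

Path from the root down to the word: S → NP → PP → NP → PP → NP → DET. That is 7 enclosing brackets.

7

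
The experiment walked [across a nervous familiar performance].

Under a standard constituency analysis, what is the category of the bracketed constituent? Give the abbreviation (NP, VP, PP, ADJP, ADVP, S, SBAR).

The span is built around the preposition "across" — a prepositional phrase (PP).

PP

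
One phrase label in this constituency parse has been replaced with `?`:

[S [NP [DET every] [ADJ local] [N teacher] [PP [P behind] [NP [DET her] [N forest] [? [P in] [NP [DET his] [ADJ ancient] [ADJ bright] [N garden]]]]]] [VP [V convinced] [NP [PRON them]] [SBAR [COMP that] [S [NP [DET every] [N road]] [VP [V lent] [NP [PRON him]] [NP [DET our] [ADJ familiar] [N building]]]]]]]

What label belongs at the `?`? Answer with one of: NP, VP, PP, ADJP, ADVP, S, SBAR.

The `?` node immediately contains: P 'in', NP. That is the internal structure of a prepositional phrase, so the label is PP.

PP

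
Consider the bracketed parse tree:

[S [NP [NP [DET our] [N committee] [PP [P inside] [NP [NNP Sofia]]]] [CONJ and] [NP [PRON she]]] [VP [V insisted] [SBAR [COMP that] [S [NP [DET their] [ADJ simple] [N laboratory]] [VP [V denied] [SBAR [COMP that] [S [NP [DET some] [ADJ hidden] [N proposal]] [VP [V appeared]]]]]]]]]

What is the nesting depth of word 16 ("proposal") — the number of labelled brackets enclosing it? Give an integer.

Counting open brackets not yet closed at "proposal": [S [VP [SBAR [S [VP [SBAR [S [NP [N = 9.

9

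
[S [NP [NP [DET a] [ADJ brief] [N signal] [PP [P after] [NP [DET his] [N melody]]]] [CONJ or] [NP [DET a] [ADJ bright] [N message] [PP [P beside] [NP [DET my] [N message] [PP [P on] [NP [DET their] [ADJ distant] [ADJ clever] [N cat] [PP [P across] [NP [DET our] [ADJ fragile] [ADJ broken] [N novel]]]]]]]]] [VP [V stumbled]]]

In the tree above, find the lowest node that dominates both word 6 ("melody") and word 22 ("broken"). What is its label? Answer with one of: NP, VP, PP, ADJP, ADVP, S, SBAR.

NP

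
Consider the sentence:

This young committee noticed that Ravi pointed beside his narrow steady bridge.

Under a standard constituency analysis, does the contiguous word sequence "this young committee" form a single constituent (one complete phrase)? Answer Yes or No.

Yes

"this young committee" is exactly the noun phrase [NP this young committee], a complete constituent.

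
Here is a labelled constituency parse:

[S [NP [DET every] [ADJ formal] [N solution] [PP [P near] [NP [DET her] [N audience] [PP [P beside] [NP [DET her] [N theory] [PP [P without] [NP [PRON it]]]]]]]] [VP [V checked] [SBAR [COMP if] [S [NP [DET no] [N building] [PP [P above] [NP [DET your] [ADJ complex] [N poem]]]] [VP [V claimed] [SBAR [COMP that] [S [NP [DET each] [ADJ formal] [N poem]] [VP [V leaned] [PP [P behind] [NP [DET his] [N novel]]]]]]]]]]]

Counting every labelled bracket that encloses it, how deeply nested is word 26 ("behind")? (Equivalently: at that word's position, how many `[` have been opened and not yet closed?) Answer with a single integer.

10

Counting open brackets not yet closed at "behind": [S [VP [SBAR [S [VP [SBAR [S [VP [PP [P = 10.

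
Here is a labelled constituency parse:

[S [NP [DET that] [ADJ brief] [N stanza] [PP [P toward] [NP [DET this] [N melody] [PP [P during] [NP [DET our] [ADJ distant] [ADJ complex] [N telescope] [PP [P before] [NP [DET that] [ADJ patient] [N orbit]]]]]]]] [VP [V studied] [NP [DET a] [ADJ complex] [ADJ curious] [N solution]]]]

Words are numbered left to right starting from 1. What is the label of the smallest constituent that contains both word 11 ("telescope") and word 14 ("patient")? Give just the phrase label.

NP

Word 11 lies under S → NP → PP → NP → PP → NP → N; word 14 lies under S → NP → PP → NP → PP → NP → PP → NP → ADJ. The lowest shared node is the NP.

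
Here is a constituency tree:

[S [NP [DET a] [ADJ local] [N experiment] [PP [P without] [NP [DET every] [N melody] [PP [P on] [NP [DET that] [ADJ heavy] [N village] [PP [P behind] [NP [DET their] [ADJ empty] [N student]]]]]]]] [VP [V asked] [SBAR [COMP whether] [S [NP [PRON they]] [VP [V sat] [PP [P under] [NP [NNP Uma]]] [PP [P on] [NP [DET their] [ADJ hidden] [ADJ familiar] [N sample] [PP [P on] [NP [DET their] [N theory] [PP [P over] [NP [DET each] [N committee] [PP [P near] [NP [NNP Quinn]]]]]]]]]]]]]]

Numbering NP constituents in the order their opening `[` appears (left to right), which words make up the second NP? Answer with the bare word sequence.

every melody on that heavy village behind their empty student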